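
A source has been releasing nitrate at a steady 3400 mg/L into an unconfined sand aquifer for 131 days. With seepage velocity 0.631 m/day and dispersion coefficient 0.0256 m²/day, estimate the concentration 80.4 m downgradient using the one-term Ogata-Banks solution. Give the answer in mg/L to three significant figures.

2750 mg/L

For a continuous step input, C/C₀ ≈ ½·erfc((x−vt)/(2√(Dt))).
vt = 0.631 × 131 = 82.661 m and 2√(Dt) = 2√(0.0256 × 131) = 3.663 m.
Argument (x−vt)/(2√(Dt)) = (80.4 − 82.661)/3.663 = -0.6173; ½·erfc(-0.6173) = 0.8087.
C = 3400 × 0.8087 = 2750 mg/L.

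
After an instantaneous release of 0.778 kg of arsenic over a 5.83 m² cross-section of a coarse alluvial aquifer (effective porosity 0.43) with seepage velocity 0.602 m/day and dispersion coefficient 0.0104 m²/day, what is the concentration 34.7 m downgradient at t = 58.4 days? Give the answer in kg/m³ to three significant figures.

0.103 kg/m³

For an instantaneous plane source, C(x,t) = M/(n_e·A·√(4πDt)) · exp(−(x−vt)²/(4Dt)), with n_e·A the pore (flow) area.
Plume center vt = 0.602 × 58.4 = 35.1568 m, so the well at 34.7 m is 0.4568 m upgradient of the peak.
√(4πDt) = 2.763 m, giving peak height M/(n_e·A·√(4πDt)) = 0.778/(0.43 × 5.83 × 2.763) = 0.1123 kg/m³.
(x−vt)²/(4Dt) = (-0.4568)²/(4 × 0.0104 × 58.4) = 0.08589; exp(−0.08589) = 0.9177.
C = 0.1123 × 0.9177 = 0.103 kg/m³.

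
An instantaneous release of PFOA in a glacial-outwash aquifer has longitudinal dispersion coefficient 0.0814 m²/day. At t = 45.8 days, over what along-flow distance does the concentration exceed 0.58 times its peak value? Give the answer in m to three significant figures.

5.70 m

The plume is Gaussian with σ = √(2Dt) = √(2 × 0.0814 × 45.8) = 2.731 m.
C/C_peak = exp(−Δx²/(2σ²)) = 0.58 ⇒ Δx = σ·√(−2 ln 0.58) = 2.731 × 1.044 = 2.851 m.
Width = 2Δx = 5.70 m.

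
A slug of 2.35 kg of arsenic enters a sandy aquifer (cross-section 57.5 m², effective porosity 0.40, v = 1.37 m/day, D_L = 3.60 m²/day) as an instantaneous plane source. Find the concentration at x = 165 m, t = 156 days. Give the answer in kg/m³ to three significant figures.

For an instantaneous plane source, C(x,t) = M/(n_e·A·√(4πDt)) · exp(−(x−vt)²/(4Dt)), with n_e·A the pore (flow) area.
Plume center vt = 1.37 × 156 = 213.72 m, so the well at 165 m is 48.72 m upgradient of the peak.
√(4πDt) = 84.01 m, giving peak height M/(n_e·A·√(4πDt)) = 2.35/(0.40 × 57.5 × 84.01) = 0.001216 kg/m³.
(x−vt)²/(4Dt) = (-48.72)²/(4 × 3.60 × 156) = 1.057; exp(−1.057) = 0.3475.
C = 0.001216 × 0.3475 = 0.000423 kg/m³.

0.000423 kg/m³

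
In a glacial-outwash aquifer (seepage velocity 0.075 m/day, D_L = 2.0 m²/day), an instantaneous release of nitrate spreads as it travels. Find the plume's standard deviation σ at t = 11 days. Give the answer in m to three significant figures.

Dispersive spreading gives a Gaussian with σ² = 2Dt; advection only shifts the center.
σ = √(2 × 2.0 × 11) = 6.63 m.

6.63 m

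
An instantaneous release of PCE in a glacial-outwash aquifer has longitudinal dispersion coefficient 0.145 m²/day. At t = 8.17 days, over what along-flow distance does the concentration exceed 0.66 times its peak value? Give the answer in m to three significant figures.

2.81 m

The plume is Gaussian with σ = √(2Dt) = √(2 × 0.145 × 8.17) = 1.539 m.
C/C_peak = exp(−Δx²/(2σ²)) = 0.66 ⇒ Δx = σ·√(−2 ln 0.66) = 1.539 × 0.9116 = 1.403 m.
Width = 2Δx = 2.81 m.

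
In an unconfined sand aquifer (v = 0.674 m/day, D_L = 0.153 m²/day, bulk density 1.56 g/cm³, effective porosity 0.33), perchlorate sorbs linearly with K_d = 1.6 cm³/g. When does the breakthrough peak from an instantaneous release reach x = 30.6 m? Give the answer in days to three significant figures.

Retardation factor R = 1 + ρ_b·K_d/n = 1 + 1.56 × 1.6/0.33 = 8.564.
Sorption retards both mechanisms: v_R = v/R = 0.07870 m/day, D_R = D/R = 0.01787 m²/day.
Peak time from v_R²t² + 2D_R t − x² = 0: t = (√(D_R² + v_R²x²) − D_R)/v_R².
√(D_R² + v_R²x²) = √(0.01787² + 0.07870² × 30.6²) = 2.408; v_R² = 0.006194.
t = (2.408 − 0.01787)/0.006194 = 386 days.

386 days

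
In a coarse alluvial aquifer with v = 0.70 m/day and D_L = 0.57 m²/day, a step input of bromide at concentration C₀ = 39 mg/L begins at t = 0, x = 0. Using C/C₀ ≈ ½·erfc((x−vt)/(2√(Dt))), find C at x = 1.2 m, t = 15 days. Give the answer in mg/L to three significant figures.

38.5 mg/L

For a continuous step input, C/C₀ ≈ ½·erfc((x−vt)/(2√(Dt))).
vt = 0.70 × 15 = 10.5 m and 2√(Dt) = 2√(0.57 × 15) = 5.848 m.
Argument (x−vt)/(2√(Dt)) = (1.2 − 10.5)/5.848 = -1.590; ½·erfc(-1.590) = 0.9877.
C = 39 × 0.9877 = 38.5 mg/L.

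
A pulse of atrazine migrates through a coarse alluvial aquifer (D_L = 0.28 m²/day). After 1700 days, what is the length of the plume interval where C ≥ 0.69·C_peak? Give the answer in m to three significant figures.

53.2 m

The plume is Gaussian with σ = √(2Dt) = √(2 × 0.28 × 1700) = 30.85 m.
C/C_peak = exp(−Δx²/(2σ²)) = 0.69 ⇒ Δx = σ·√(−2 ln 0.69) = 30.85 × 0.8615 = 26.58 m.
Width = 2Δx = 53.2 m.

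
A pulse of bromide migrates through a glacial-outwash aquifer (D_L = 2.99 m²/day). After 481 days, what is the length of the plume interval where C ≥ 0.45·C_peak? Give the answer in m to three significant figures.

136 m

The plume is Gaussian with σ = √(2Dt) = √(2 × 2.99 × 481) = 53.63 m.
C/C_peak = exp(−Δx²/(2σ²)) = 0.45 ⇒ Δx = σ·√(−2 ln 0.45) = 53.63 × 1.264 = 67.79 m.
Width = 2Δx = 136 m.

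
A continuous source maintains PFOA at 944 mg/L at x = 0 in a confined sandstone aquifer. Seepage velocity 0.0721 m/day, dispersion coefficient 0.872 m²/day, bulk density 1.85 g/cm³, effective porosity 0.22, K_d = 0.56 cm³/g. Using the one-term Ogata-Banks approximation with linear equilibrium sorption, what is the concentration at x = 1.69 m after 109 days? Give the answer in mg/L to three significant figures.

452 mg/L

Retardation factor R = 1 + ρ_b·K_d/n = 1 + 1.85 × 0.56/0.22 = 5.709.
Sorption retards both mechanisms: v_R = v/R = 0.01263 m/day, D_R = D/R = 0.1527 m²/day.
v_R·t = 0.01263 × 109 = 1.37667 m; 2√(D_R t) = 8.159 m; argument = (1.69 − 1.37667)/8.159 = 0.03840.
C = C₀ × ½·erfc(0.03840) = 944 × 0.4783 = 452 mg/L.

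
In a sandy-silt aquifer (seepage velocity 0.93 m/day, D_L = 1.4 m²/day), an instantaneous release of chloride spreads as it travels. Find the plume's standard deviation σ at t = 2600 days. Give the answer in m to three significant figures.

Dispersive spreading gives a Gaussian with σ² = 2Dt; advection only shifts the center.
σ = √(2 × 1.4 × 2600) = 85.3 m.

85.3 m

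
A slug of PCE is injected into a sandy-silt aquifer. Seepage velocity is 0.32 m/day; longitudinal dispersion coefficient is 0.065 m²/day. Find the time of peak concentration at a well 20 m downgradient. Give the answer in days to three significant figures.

For the 1D instantaneous-source solution, setting ∂C/∂t = 0 at fixed x gives v²t² + 2Dt − x² = 0, so t = (√(D² + v²x²) − D)/v².
√(D² + v²x²) = √(0.065² + 0.32² × 20²) = 6.400; v² = 0.1024.
t = (6.400 − 0.065)/0.1024 = 61.9 days (vs. the pure-advection estimate x/v = 62.5 d).

61.9 days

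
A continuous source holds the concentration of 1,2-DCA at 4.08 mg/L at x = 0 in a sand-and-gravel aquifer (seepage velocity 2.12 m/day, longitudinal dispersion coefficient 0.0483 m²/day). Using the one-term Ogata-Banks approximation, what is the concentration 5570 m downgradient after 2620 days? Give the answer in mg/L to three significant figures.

For a continuous step input, C/C₀ ≈ ½·erfc((x−vt)/(2√(Dt))).
vt = 2.12 × 2620 = 5554.4 m and 2√(Dt) = 2√(0.0483 × 2620) = 22.50 m.
Argument (x−vt)/(2√(Dt)) = (5570 − 5554.4)/22.50 = 0.6933; ½·erfc(0.6933) = 0.1634.
C = 4.08 × 0.1634 = 0.667 mg/L.

0.667 mg/L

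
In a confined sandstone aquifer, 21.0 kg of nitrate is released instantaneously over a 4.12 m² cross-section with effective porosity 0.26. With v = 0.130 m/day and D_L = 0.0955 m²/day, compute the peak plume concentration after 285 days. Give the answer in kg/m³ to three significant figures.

1.06 kg/m³

The peak of an instantaneous 1D plume sits at x = vt; there the Gaussian factor is 1 and C_max = M/(n_e·A·√(4πDt)), where n_e·A is the pore area the mass is dissolved in.
√(4πDt) = √(4π × 0.0955 × 285) = 18.49 m, so C_max = 21.0/(0.26 × 4.12 × 18.49) = 1.06 kg/m³.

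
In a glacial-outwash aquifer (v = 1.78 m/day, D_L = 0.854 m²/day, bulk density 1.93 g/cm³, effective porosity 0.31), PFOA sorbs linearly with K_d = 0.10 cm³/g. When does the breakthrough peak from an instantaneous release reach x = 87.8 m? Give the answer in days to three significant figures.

Retardation factor R = 1 + ρ_b·K_d/n = 1 + 1.93 × 0.10/0.31 = 1.623.
Sorption retards both mechanisms: v_R = v/R = 1.097 m/day, D_R = D/R = 0.5262 m²/day.
Peak time from v_R²t² + 2D_R t − x² = 0: t = (√(D_R² + v_R²x²) − D_R)/v_R².
√(D_R² + v_R²x²) = √(0.5262² + 1.097² × 87.8²) = 96.32; v_R² = 1.203.
t = (96.32 − 0.5262)/1.203 = 79.6 days.

79.6 days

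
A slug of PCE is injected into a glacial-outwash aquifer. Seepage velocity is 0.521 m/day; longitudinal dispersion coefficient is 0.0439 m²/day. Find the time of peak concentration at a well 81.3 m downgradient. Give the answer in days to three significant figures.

156 days

For the 1D instantaneous-source solution, setting ∂C/∂t = 0 at fixed x gives v²t² + 2Dt − x² = 0, so t = (√(D² + v²x²) − D)/v².
√(D² + v²x²) = √(0.0439² + 0.521² × 81.3²) = 42.36; v² = 0.271441.
t = (42.36 − 0.0439)/0.271441 = 156 days (vs. the pure-advection estimate x/v = 156 d).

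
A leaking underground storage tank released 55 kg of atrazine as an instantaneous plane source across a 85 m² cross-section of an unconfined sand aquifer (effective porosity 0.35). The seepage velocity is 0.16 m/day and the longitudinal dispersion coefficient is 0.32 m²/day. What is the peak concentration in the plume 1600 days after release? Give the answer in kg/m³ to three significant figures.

The peak of an instantaneous 1D plume sits at x = vt; there the Gaussian factor is 1 and C_max = M/(n_e·A·√(4πDt)), where n_e·A is the pore area the mass is dissolved in.
√(4πDt) = √(4π × 0.32 × 1600) = 80.21 m, so C_max = 55/(0.35 × 85 × 80.21) = 0.0230 kg/m³.

0.0230 kg/m³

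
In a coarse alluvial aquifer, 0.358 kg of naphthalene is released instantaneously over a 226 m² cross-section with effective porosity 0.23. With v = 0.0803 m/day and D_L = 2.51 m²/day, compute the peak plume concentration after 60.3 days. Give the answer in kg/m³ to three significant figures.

The peak of an instantaneous 1D plume sits at x = vt; there the Gaussian factor is 1 and C_max = M/(n_e·A·√(4πDt)), where n_e·A is the pore area the mass is dissolved in.
√(4πDt) = √(4π × 2.51 × 60.3) = 43.61 m, so C_max = 0.358/(0.23 × 226 × 43.61) = 0.000158 kg/m³.

0.000158 kg/m³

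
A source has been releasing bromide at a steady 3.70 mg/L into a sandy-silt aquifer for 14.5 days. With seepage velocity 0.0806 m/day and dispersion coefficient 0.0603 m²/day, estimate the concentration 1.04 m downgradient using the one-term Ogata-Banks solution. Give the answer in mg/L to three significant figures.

For a continuous step input, C/C₀ ≈ ½·erfc((x−vt)/(2√(Dt))).
vt = 0.0806 × 14.5 = 1.1687 m and 2√(Dt) = 2√(0.0603 × 14.5) = 1.870 m.
Argument (x−vt)/(2√(Dt)) = (1.04 − 1.1687)/1.870 = -0.06882; ½·erfc(-0.06882) = 0.5388.
C = 3.70 × 0.5388 = 1.99 mg/L.

1.99 mg/L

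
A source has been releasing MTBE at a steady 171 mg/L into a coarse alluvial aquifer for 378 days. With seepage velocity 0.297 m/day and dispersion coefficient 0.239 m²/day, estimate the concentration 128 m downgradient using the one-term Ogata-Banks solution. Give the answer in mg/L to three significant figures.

20.7 mg/L

For a continuous step input, C/C₀ ≈ ½·erfc((x−vt)/(2√(Dt))).
vt = 0.297 × 378 = 112.266 m and 2√(Dt) = 2√(0.239 × 378) = 19.01 m.
Argument (x−vt)/(2√(Dt)) = (128 − 112.266)/19.01 = 0.8277; ½·erfc(0.8277) = 0.1209.
C = 171 × 0.1209 = 20.7 mg/L.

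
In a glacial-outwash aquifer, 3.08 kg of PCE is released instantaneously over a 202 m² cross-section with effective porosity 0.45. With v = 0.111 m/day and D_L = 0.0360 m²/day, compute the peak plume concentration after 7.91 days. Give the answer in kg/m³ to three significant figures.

The peak of an instantaneous 1D plume sits at x = vt; there the Gaussian factor is 1 and C_max = M/(n_e·A·√(4πDt)), where n_e·A is the pore area the mass is dissolved in.
√(4πDt) = √(4π × 0.0360 × 7.91) = 1.892 m, so C_max = 3.08/(0.45 × 202 × 1.892) = 0.0179 kg/m³.

0.0179 kg/m³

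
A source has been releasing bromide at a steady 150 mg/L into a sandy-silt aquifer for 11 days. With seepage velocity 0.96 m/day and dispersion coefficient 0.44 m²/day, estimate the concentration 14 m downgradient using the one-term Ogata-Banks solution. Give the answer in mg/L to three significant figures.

20.2 mg/L

For a continuous step input, C/C₀ ≈ ½·erfc((x−vt)/(2√(Dt))).
vt = 0.96 × 11 = 10.56 m and 2√(Dt) = 2√(0.44 × 11) = 4.400 m.
Argument (x−vt)/(2√(Dt)) = (14 − 10.56)/4.400 = 0.7818; ½·erfc(0.7818) = 0.1344.
C = 150 × 0.1344 = 20.2 mg/L.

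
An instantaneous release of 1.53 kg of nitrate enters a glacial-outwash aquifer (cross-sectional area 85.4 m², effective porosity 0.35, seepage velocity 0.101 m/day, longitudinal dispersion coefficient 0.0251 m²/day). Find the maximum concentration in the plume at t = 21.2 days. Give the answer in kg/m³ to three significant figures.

0.0198 kg/m³

The peak of an instantaneous 1D plume sits at x = vt; there the Gaussian factor is 1 and C_max = M/(n_e·A·√(4πDt)), where n_e·A is the pore area the mass is dissolved in.
√(4πDt) = √(4π × 0.0251 × 21.2) = 2.586 m, so C_max = 1.53/(0.35 × 85.4 × 2.586) = 0.0198 kg/m³.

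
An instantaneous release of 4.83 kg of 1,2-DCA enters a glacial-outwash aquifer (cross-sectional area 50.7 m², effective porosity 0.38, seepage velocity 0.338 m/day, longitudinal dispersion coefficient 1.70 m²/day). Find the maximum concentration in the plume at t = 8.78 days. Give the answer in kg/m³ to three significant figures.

0.0183 kg/m³

The peak of an instantaneous 1D plume sits at x = vt; there the Gaussian factor is 1 and C_max = M/(n_e·A·√(4πDt)), where n_e·A is the pore area the mass is dissolved in.
√(4πDt) = √(4π × 1.70 × 8.78) = 13.70 m, so C_max = 4.83/(0.38 × 50.7 × 13.70) = 0.0183 kg/m³.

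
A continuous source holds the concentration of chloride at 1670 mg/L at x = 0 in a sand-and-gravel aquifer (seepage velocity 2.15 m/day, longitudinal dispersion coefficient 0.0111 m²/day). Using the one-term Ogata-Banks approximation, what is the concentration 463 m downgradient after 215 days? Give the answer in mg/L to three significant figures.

For a continuous step input, C/C₀ ≈ ½·erfc((x−vt)/(2√(Dt))).
vt = 2.15 × 215 = 462.25 m and 2√(Dt) = 2√(0.0111 × 215) = 3.090 m.
Argument (x−vt)/(2√(Dt)) = (463 − 462.25)/3.090 = 0.2427; ½·erfc(0.2427) = 0.3657.
C = 1670 × 0.3657 = 611 mg/L.

611 mg/L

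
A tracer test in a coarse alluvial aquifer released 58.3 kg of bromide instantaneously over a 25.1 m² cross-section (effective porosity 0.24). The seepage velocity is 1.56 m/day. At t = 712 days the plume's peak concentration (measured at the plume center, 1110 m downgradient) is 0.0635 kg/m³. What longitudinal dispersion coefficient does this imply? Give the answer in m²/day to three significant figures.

At the plume center C_max = M/(n_e·A·√(4πDt)), so D = M²/(4πt·(n_e·A·C_max)²).
n_e·A·C_max = 0.24 × 25.1 × 0.0635 = 0.3825 kg/m.
D = 58.3²/(4π × 712 × 0.3825²) = 2.60 m²/day.

2.60 m²/day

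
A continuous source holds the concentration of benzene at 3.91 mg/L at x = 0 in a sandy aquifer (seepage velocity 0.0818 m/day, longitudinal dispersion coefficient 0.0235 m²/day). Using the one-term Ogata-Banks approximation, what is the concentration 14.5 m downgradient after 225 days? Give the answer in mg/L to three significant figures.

3.46 mg/L

For a continuous step input, C/C₀ ≈ ½·erfc((x−vt)/(2√(Dt))).
vt = 0.0818 × 225 = 18.405 m and 2√(Dt) = 2√(0.0235 × 225) = 4.599 m.
Argument (x−vt)/(2√(Dt)) = (14.5 − 18.405)/4.599 = -0.8491; ½·erfc(-0.8491) = 0.8851.
C = 3.91 × 0.8851 = 3.46 mg/L.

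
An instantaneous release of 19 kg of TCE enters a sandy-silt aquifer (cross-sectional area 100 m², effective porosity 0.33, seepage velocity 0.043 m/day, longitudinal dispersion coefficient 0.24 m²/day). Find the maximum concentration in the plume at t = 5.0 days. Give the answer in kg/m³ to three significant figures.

The peak of an instantaneous 1D plume sits at x = vt; there the Gaussian factor is 1 and C_max = M/(n_e·A·√(4πDt)), where n_e·A is the pore area the mass is dissolved in.
√(4πDt) = √(4π × 0.24 × 5.0) = 3.883 m, so C_max = 19/(0.33 × 100 × 3.883) = 0.148 kg/m³.

0.148 kg/m³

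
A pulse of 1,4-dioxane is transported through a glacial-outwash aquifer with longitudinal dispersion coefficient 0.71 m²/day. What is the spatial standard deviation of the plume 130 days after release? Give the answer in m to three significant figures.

Dispersive spreading gives a Gaussian with σ² = 2Dt; advection only shifts the center.
σ = √(2 × 0.71 × 130) = 13.6 m.

13.6 m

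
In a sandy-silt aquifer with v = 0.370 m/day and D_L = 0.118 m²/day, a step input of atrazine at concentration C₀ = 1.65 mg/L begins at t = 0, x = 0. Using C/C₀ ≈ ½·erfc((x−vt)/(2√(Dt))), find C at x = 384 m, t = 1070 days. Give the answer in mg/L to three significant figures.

For a continuous step input, C/C₀ ≈ ½·erfc((x−vt)/(2√(Dt))).
vt = 0.370 × 1070 = 395.9 m and 2√(Dt) = 2√(0.118 × 1070) = 22.47 m.
Argument (x−vt)/(2√(Dt)) = (384 − 395.9)/22.47 = -0.5296; ½·erfc(-0.5296) = 0.7731.
C = 1.65 × 0.7731 = 1.28 mg/L.

1.28 mg/L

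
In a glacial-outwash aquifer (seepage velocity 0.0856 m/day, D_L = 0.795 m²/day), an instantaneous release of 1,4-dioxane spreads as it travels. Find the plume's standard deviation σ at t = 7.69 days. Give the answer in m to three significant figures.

Dispersive spreading gives a Gaussian with σ² = 2Dt; advection only shifts the center.
σ = √(2 × 0.795 × 7.69) = 3.50 m.

3.50 m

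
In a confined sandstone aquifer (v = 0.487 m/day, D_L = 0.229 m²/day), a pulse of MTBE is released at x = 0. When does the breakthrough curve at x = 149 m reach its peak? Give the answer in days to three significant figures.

For the 1D instantaneous-source solution, setting ∂C/∂t = 0 at fixed x gives v²t² + 2Dt − x² = 0, so t = (√(D² + v²x²) − D)/v².
√(D² + v²x²) = √(0.229² + 0.487² × 149²) = 72.56; v² = 0.237169.
t = (72.56 − 0.229)/0.237169 = 305 days (vs. the pure-advection estimate x/v = 306 d).

305 days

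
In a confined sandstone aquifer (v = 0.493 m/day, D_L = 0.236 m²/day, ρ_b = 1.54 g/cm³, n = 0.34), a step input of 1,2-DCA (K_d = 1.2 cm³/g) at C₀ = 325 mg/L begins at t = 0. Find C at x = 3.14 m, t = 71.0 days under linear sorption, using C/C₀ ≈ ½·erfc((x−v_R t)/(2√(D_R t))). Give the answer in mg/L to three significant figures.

Retardation factor R = 1 + ρ_b·K_d/n = 1 + 1.54 × 1.2/0.34 = 6.435.
Sorption retards both mechanisms: v_R = v/R = 0.07661 m/day, D_R = D/R = 0.03667 m²/day.
v_R·t = 0.07661 × 71.0 = 5.43931 m; 2√(D_R t) = 3.227 m; argument = (3.14 − 5.43931)/3.227 = -0.7125.
C = C₀ × ½·erfc(-0.7125) = 325 × 0.8432 = 274 mg/L.

274 mg/L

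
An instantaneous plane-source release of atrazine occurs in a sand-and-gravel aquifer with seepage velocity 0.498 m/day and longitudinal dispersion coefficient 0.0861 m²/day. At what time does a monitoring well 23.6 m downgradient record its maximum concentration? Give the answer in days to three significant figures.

47.0 days

For the 1D instantaneous-source solution, setting ∂C/∂t = 0 at fixed x gives v²t² + 2Dt − x² = 0, so t = (√(D² + v²x²) − D)/v².
√(D² + v²x²) = √(0.0861² + 0.498² × 23.6²) = 11.75; v² = 0.248004.
t = (11.75 − 0.0861)/0.248004 = 47.0 days (vs. the pure-advection estimate x/v = 47.4 d).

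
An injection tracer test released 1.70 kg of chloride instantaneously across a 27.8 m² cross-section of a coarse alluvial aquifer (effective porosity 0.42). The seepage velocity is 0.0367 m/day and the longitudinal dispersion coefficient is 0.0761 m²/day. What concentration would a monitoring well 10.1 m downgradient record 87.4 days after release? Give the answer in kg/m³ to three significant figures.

0.00267 kg/m³

For an instantaneous plane source, C(x,t) = M/(n_e·A·√(4πDt)) · exp(−(x−vt)²/(4Dt)), with n_e·A the pore (flow) area.
Plume center vt = 0.0367 × 87.4 = 3.20758 m, so the well at 10.1 m is 6.89242 m downgradient of the peak.
√(4πDt) = 9.142 m, giving peak height M/(n_e·A·√(4πDt)) = 1.70/(0.42 × 27.8 × 9.142) = 0.01593 kg/m³.
(x−vt)²/(4Dt) = (6.89242)²/(4 × 0.0761 × 87.4) = 1.786; exp(−1.786) = 0.1676.
C = 0.01593 × 0.1676 = 0.00267 kg/m³.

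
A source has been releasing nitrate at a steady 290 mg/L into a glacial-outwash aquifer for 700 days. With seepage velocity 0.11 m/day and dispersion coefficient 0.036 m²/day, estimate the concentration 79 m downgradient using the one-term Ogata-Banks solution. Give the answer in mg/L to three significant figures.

113 mg/L

For a continuous step input, C/C₀ ≈ ½·erfc((x−vt)/(2√(Dt))).
vt = 0.11 × 700 = 77 m and 2√(Dt) = 2√(0.036 × 700) = 10.04 m.
Argument (x−vt)/(2√(Dt)) = (79 − 77)/10.04 = 0.1992; ½·erfc(0.1992) = 0.3891.
C = 290 × 0.3891 = 113 mg/L.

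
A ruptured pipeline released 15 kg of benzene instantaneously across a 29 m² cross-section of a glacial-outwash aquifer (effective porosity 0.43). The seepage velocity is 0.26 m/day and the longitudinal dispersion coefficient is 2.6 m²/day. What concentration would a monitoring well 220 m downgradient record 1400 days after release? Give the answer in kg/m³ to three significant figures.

0.00135 kg/m³

For an instantaneous plane source, C(x,t) = M/(n_e·A·√(4πDt)) · exp(−(x−vt)²/(4Dt)), with n_e·A the pore (flow) area.
Plume center vt = 0.26 × 1400 = 364 m, so the well at 220 m is 144 m upgradient of the peak.
√(4πDt) = 213.9 m, giving peak height M/(n_e·A·√(4πDt)) = 15/(0.43 × 29 × 213.9) = 0.005624 kg/m³.
(x−vt)²/(4Dt) = (-144)²/(4 × 2.6 × 1400) = 1.424; exp(−1.424) = 0.2407.
C = 0.005624 × 0.2407 = 0.00135 kg/m³.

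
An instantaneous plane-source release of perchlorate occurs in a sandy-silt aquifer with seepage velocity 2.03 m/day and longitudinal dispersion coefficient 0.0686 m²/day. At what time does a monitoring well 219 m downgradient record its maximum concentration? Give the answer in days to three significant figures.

For the 1D instantaneous-source solution, setting ∂C/∂t = 0 at fixed x gives v²t² + 2Dt − x² = 0, so t = (√(D² + v²x²) − D)/v².
√(D² + v²x²) = √(0.0686² + 2.03² × 219²) = 444.6; v² = 4.1209.
t = (444.6 − 0.0686)/4.1209 = 108 days (vs. the pure-advection estimate x/v = 108 d).

108 days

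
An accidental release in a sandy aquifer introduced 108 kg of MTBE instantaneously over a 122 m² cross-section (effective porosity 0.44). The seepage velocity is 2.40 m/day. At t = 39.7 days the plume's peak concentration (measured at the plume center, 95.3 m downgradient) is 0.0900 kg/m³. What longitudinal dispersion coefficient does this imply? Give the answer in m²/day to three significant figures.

At the plume center C_max = M/(n_e·A·√(4πDt)), so D = M²/(4πt·(n_e·A·C_max)²).
n_e·A·C_max = 0.44 × 122 × 0.0900 = 4.831 kg/m.
D = 108²/(4π × 39.7 × 4.831²) = 1.00 m²/day.

1.00 m²/day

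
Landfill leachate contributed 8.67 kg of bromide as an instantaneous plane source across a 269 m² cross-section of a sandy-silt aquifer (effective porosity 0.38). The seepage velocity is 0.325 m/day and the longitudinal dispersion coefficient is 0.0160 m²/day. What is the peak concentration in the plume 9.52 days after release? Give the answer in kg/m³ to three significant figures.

The peak of an instantaneous 1D plume sits at x = vt; there the Gaussian factor is 1 and C_max = M/(n_e·A·√(4πDt)), where n_e·A is the pore area the mass is dissolved in.
√(4πDt) = √(4π × 0.0160 × 9.52) = 1.384 m, so C_max = 8.67/(0.38 × 269 × 1.384) = 0.0613 kg/m³.

0.0613 kg/m³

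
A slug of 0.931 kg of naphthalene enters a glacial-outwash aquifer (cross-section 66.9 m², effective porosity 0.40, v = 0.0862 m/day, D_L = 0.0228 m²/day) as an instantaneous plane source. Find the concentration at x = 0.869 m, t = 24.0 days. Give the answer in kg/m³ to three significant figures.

For an instantaneous plane source, C(x,t) = M/(n_e·A·√(4πDt)) · exp(−(x−vt)²/(4Dt)), with n_e·A the pore (flow) area.
Plume center vt = 0.0862 × 24.0 = 2.0688 m, so the well at 0.869 m is 1.1998 m upgradient of the peak.
√(4πDt) = 2.622 m, giving peak height M/(n_e·A·√(4πDt)) = 0.931/(0.40 × 66.9 × 2.622) = 0.01327 kg/m³.
(x−vt)²/(4Dt) = (-1.1998)²/(4 × 0.0228 × 24.0) = 0.6577; exp(−0.6577) = 0.5180.
C = 0.01327 × 0.5180 = 0.00687 kg/m³.

0.00687 kg/m³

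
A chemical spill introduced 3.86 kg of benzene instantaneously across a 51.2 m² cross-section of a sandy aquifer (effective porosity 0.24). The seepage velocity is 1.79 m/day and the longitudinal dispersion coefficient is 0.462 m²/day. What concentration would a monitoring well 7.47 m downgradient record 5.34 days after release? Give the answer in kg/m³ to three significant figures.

For an instantaneous plane source, C(x,t) = M/(n_e·A·√(4πDt)) · exp(−(x−vt)²/(4Dt)), with n_e·A the pore (flow) area.
Plume center vt = 1.79 × 5.34 = 9.5586 m, so the well at 7.47 m is 2.0886 m upgradient of the peak.
√(4πDt) = 5.568 m, giving peak height M/(n_e·A·√(4πDt)) = 3.86/(0.24 × 51.2 × 5.568) = 0.05642 kg/m³.
(x−vt)²/(4Dt) = (-2.0886)²/(4 × 0.462 × 5.34) = 0.4420; exp(−0.4420) = 0.6427.
C = 0.05642 × 0.6427 = 0.0363 kg/m³.

0.0363 kg/m³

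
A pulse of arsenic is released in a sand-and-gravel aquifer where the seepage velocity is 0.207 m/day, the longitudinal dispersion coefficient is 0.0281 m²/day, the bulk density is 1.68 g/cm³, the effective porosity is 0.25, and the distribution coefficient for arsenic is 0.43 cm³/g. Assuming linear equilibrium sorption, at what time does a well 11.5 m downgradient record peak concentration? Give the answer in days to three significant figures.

214 days

Retardation factor R = 1 + ρ_b·K_d/n = 1 + 1.68 × 0.43/0.25 = 3.890.
Sorption retards both mechanisms: v_R = v/R = 0.05321 m/day, D_R = D/R = 0.007224 m²/day.
Peak time from v_R²t² + 2D_R t − x² = 0: t = (√(D_R² + v_R²x²) − D_R)/v_R².
√(D_R² + v_R²x²) = √(0.007224² + 0.05321² × 11.5²) = 0.6120; v_R² = 0.002831.
t = (0.6120 − 0.007224)/0.002831 = 214 days.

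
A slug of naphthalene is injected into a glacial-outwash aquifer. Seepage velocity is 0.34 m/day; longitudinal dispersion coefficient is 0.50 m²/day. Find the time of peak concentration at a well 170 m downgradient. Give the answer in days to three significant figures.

496 days

For the 1D instantaneous-source solution, setting ∂C/∂t = 0 at fixed x gives v²t² + 2Dt − x² = 0, so t = (√(D² + v²x²) − D)/v².
√(D² + v²x²) = √(0.50² + 0.34² × 170²) = 57.80; v² = 0.1156.
t = (57.80 − 0.50)/0.1156 = 496 days (vs. the pure-advection estimate x/v = 500 d).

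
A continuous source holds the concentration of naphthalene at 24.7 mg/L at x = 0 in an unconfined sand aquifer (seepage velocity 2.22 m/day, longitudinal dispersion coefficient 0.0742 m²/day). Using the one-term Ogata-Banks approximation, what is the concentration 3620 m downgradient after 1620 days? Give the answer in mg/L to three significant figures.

1.58 mg/L

For a continuous step input, C/C₀ ≈ ½·erfc((x−vt)/(2√(Dt))).
vt = 2.22 × 1620 = 3596.4 m and 2√(Dt) = 2√(0.0742 × 1620) = 21.93 m.
Argument (x−vt)/(2√(Dt)) = (3620 − 3596.4)/21.93 = 1.076; ½·erfc(1.076) = 0.06404.
C = 24.7 × 0.06404 = 1.58 mg/L.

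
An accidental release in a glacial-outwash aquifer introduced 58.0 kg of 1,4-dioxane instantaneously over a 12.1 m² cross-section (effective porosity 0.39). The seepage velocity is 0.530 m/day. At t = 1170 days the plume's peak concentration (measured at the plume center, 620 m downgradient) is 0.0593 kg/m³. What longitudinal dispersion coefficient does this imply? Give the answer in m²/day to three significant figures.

2.92 m²/day

At the plume center C_max = M/(n_e·A·√(4πDt)), so D = M²/(4πt·(n_e·A·C_max)²).
n_e·A·C_max = 0.39 × 12.1 × 0.0593 = 0.2798 kg/m.
D = 58.0²/(4π × 1170 × 0.2798²) = 2.92 m²/day.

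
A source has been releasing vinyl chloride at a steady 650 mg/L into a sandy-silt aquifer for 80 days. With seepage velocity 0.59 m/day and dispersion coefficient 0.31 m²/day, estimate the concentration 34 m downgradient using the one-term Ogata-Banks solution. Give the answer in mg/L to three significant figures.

For a continuous step input, C/C₀ ≈ ½·erfc((x−vt)/(2√(Dt))).
vt = 0.59 × 80 = 47.2 m and 2√(Dt) = 2√(0.31 × 80) = 9.960 m.
Argument (x−vt)/(2√(Dt)) = (34 − 47.2)/9.960 = -1.325; ½·erfc(-1.325) = 0.9695.
C = 650 × 0.9695 = 630 mg/L.

630 mg/L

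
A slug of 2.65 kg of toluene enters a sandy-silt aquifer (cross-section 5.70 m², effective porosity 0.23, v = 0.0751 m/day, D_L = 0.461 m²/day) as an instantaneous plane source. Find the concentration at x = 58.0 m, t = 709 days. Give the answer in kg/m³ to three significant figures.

0.0310 kg/m³

For an instantaneous plane source, C(x,t) = M/(n_e·A·√(4πDt)) · exp(−(x−vt)²/(4Dt)), with n_e·A the pore (flow) area.
Plume center vt = 0.0751 × 709 = 53.2459 m, so the well at 58.0 m is 4.7541 m downgradient of the peak.
√(4πDt) = 64.09 m, giving peak height M/(n_e·A·√(4πDt)) = 2.65/(0.23 × 5.70 × 64.09) = 0.03154 kg/m³.
(x−vt)²/(4Dt) = (4.7541)²/(4 × 0.461 × 709) = 0.01729; exp(−0.01729) = 0.9829.
C = 0.03154 × 0.9829 = 0.0310 kg/m³.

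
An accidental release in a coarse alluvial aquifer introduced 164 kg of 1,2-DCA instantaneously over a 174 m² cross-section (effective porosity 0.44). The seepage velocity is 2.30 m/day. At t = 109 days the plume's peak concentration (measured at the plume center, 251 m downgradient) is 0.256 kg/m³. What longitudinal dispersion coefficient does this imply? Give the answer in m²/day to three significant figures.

At the plume center C_max = M/(n_e·A·√(4πDt)), so D = M²/(4πt·(n_e·A·C_max)²).
n_e·A·C_max = 0.44 × 174 × 0.256 = 19.60 kg/m.
D = 164²/(4π × 109 × 19.60²) = 0.0511 m²/day.

0.0511 m²/day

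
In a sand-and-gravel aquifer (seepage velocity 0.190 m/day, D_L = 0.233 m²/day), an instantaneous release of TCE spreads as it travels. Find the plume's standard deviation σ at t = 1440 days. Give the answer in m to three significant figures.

25.9 m

Dispersive spreading gives a Gaussian with σ² = 2Dt; advection only shifts the center.
σ = √(2 × 0.233 × 1440) = 25.9 m.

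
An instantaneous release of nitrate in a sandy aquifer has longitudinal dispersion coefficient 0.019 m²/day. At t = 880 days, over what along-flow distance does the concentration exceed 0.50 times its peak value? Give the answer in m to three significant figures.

13.6 m

The plume is Gaussian with σ = √(2Dt) = √(2 × 0.019 × 880) = 5.783 m.
C/C_peak = exp(−Δx²/(2σ²)) = 0.50 ⇒ Δx = σ·√(−2 ln 0.50) = 5.783 × 1.177 = 6.807 m.
Width = 2Δx = 13.6 m.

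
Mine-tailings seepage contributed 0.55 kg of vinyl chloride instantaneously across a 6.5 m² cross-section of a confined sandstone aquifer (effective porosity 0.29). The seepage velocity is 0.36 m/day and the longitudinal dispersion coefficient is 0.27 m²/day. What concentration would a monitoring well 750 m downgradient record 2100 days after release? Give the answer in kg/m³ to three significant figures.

For an instantaneous plane source, C(x,t) = M/(n_e·A·√(4πDt)) · exp(−(x−vt)²/(4Dt)), with n_e·A the pore (flow) area.
Plume center vt = 0.36 × 2100 = 756 m, so the well at 750 m is 6 m upgradient of the peak.
√(4πDt) = 84.41 m, giving peak height M/(n_e·A·√(4πDt)) = 0.55/(0.29 × 6.5 × 84.41) = 0.003457 kg/m³.
(x−vt)²/(4Dt) = (-6)²/(4 × 0.27 × 2100) = 0.01587; exp(−0.01587) = 0.9843.
C = 0.003457 × 0.9843 = 0.00340 kg/m³.

0.00340 kg/m³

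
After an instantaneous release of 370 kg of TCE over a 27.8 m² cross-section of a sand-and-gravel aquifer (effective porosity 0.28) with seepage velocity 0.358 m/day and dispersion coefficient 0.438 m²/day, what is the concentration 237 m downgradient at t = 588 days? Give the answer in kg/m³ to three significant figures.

For an instantaneous plane source, C(x,t) = M/(n_e·A·√(4πDt)) · exp(−(x−vt)²/(4Dt)), with n_e·A the pore (flow) area.
Plume center vt = 0.358 × 588 = 210.504 m, so the well at 237 m is 26.496 m downgradient of the peak.
√(4πDt) = 56.89 m, giving peak height M/(n_e·A·√(4πDt)) = 370/(0.28 × 27.8 × 56.89) = 0.8355 kg/m³.
(x−vt)²/(4Dt) = (26.496)²/(4 × 0.438 × 588) = 0.6815; exp(−0.6815) = 0.5059.
C = 0.8355 × 0.5059 = 0.423 kg/m³.

0.423 kg/m³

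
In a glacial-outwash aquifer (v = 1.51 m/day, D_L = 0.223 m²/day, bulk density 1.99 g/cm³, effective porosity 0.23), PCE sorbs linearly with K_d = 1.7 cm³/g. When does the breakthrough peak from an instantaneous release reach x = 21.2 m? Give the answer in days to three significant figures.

219 days

Retardation factor R = 1 + ρ_b·K_d/n = 1 + 1.99 × 1.7/0.23 = 15.71.
Sorption retards both mechanisms: v_R = v/R = 0.09612 m/day, D_R = D/R = 0.01419 m²/day.
Peak time from v_R²t² + 2D_R t − x² = 0: t = (√(D_R² + v_R²x²) − D_R)/v_R².
√(D_R² + v_R²x²) = √(0.01419² + 0.09612² × 21.2²) = 2.038; v_R² = 0.009239.
t = (2.038 − 0.01419)/0.009239 = 219 days.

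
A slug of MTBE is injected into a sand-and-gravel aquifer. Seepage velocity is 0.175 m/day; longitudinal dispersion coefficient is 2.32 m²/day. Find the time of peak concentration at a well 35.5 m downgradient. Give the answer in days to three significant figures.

For the 1D instantaneous-source solution, setting ∂C/∂t = 0 at fixed x gives v²t² + 2Dt − x² = 0, so t = (√(D² + v²x²) − D)/v².
√(D² + v²x²) = √(2.32² + 0.175² × 35.5²) = 6.632; v² = 0.030625.
t = (6.632 − 2.32)/0.030625 = 141 days (vs. the pure-advection estimate x/v = 203 d).

141 days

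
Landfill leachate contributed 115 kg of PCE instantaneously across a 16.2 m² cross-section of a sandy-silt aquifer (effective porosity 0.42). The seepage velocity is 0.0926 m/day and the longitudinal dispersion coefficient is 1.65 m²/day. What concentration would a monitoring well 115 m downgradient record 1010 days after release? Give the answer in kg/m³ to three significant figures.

For an instantaneous plane source, C(x,t) = M/(n_e·A·√(4πDt)) · exp(−(x−vt)²/(4Dt)), with n_e·A the pore (flow) area.
Plume center vt = 0.0926 × 1010 = 93.526 m, so the well at 115 m is 21.474 m downgradient of the peak.
√(4πDt) = 144.7 m, giving peak height M/(n_e·A·√(4πDt)) = 115/(0.42 × 16.2 × 144.7) = 0.1168 kg/m³.
(x−vt)²/(4Dt) = (21.474)²/(4 × 1.65 × 1010) = 0.06918; exp(−0.06918) = 0.9332.
C = 0.1168 × 0.9332 = 0.109 kg/m³.

0.109 kg/m³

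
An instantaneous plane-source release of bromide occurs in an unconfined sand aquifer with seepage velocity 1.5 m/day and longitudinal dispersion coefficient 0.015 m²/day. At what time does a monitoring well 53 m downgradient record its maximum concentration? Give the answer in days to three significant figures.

For the 1D instantaneous-source solution, setting ∂C/∂t = 0 at fixed x gives v²t² + 2Dt − x² = 0, so t = (√(D² + v²x²) − D)/v².
√(D² + v²x²) = √(0.015² + 1.5² × 53²) = 79.50; v² = 2.25.
t = (79.50 − 0.015)/2.25 = 35.3 days (vs. the pure-advection estimate x/v = 35.3 d).

35.3 days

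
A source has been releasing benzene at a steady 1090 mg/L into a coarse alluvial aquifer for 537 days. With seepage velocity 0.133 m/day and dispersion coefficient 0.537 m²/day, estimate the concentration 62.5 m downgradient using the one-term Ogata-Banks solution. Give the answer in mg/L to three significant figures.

For a continuous step input, C/C₀ ≈ ½·erfc((x−vt)/(2√(Dt))).
vt = 0.133 × 537 = 71.421 m and 2√(Dt) = 2√(0.537 × 537) = 33.96 m.
Argument (x−vt)/(2√(Dt)) = (62.5 − 71.421)/33.96 = -0.2627; ½·erfc(-0.2627) = 0.6449.
C = 1090 × 0.6449 = 703 mg/L.

703 mg/L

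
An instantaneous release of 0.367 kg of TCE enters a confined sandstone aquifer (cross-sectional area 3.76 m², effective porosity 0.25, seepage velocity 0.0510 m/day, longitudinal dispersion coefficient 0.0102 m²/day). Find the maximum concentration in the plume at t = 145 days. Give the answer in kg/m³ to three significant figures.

The peak of an instantaneous 1D plume sits at x = vt; there the Gaussian factor is 1 and C_max = M/(n_e·A·√(4πDt)), where n_e·A is the pore area the mass is dissolved in.
√(4πDt) = √(4π × 0.0102 × 145) = 4.311 m, so C_max = 0.367/(0.25 × 3.76 × 4.311) = 0.0906 kg/m³.

0.0906 kg/m³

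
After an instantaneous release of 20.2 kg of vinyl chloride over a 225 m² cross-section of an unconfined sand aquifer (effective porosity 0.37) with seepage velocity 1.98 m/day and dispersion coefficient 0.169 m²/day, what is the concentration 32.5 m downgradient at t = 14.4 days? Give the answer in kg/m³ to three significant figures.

0.00856 kg/m³

For an instantaneous plane source, C(x,t) = M/(n_e·A·√(4πDt)) · exp(−(x−vt)²/(4Dt)), with n_e·A the pore (flow) area.
Plume center vt = 1.98 × 14.4 = 28.512 m, so the well at 32.5 m is 3.988 m downgradient of the peak.
√(4πDt) = 5.530 m, giving peak height M/(n_e·A·√(4πDt)) = 20.2/(0.37 × 225 × 5.530) = 0.04388 kg/m³.
(x−vt)²/(4Dt) = (3.988)²/(4 × 0.169 × 14.4) = 1.634; exp(−1.634) = 0.1951.
C = 0.04388 × 0.1951 = 0.00856 kg/m³.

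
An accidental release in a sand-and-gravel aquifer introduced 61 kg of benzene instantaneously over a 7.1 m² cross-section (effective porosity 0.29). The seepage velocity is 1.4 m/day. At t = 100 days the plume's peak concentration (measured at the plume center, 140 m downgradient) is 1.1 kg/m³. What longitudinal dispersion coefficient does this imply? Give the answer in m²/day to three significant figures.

At the plume center C_max = M/(n_e·A·√(4πDt)), so D = M²/(4πt·(n_e·A·C_max)²).
n_e·A·C_max = 0.29 × 7.1 × 1.1 = 2.265 kg/m.
D = 61²/(4π × 100 × 2.265²) = 0.577 m²/day.

0.577 m²/day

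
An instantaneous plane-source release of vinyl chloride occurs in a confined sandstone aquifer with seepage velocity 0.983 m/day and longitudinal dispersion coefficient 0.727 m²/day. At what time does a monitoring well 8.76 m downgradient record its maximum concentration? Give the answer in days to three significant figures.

For the 1D instantaneous-source solution, setting ∂C/∂t = 0 at fixed x gives v²t² + 2Dt − x² = 0, so t = (√(D² + v²x²) − D)/v².
√(D² + v²x²) = √(0.727² + 0.983² × 8.76²) = 8.642; v² = 0.966289.
t = (8.642 − 0.727)/0.966289 = 8.19 days (vs. the pure-advection estimate x/v = 8.91 d).

8.19 days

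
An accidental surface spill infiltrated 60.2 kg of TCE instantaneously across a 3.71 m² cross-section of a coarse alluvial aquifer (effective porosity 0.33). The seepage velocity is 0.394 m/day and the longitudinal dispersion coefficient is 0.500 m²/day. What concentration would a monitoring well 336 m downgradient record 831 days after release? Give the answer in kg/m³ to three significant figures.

0.651 kg/m³

For an instantaneous plane source, C(x,t) = M/(n_e·A·√(4πDt)) · exp(−(x−vt)²/(4Dt)), with n_e·A the pore (flow) area.
Plume center vt = 0.394 × 831 = 327.414 m, so the well at 336 m is 8.586 m downgradient of the peak.
√(4πDt) = 72.26 m, giving peak height M/(n_e·A·√(4πDt)) = 60.2/(0.33 × 3.71 × 72.26) = 0.6805 kg/m³.
(x−vt)²/(4Dt) = (8.586)²/(4 × 0.500 × 831) = 0.04436; exp(−0.04436) = 0.9566.
C = 0.6805 × 0.9566 = 0.651 kg/m³.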